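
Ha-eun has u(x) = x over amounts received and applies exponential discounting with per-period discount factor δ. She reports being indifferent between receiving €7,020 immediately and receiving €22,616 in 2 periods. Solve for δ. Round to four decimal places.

δ ≈ 0.5571

Equating discounted utilities: u(7020) = δ^2·u(22616) ⇒ δ^2 = u(7020)/u(22616).
With u(x) = x: δ^2 = 7020/22616 = 0.31040.
Taking the square root: δ = 0.31040^(1/2) ≈ 0.5571.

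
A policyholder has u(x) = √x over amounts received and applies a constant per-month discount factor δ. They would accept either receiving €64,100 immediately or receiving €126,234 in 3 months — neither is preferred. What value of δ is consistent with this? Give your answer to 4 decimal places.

δ ≈ 0.8932

Indifference means u(64100) = δ^3 · u(126234), so δ^3 = u(64100)/u(126234).
Since u(x) = √x, δ^3 = √(64100/126234) = 0.71259.
So δ = 0.71259^(1/3) ≈ 0.8932.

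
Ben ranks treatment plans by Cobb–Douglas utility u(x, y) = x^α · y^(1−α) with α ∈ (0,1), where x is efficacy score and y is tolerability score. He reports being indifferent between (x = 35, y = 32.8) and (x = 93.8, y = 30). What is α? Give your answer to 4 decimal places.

α ≈ 0.0830

Set the two utilities equal: 35^α·32.8^(1−α) = 93.8^α·30^(1−α).
Taking logs: α·ln 35 + (1−α)·ln 32.8 = α·ln 93.8 + (1−α)·ln 30, i.e. α·-0.9858168 = (1−α)·-0.0892311.
Thus α·(-1.0750479) = -0.0892311, so α = -0.0892311/-1.0750479 ≈ 0.0830.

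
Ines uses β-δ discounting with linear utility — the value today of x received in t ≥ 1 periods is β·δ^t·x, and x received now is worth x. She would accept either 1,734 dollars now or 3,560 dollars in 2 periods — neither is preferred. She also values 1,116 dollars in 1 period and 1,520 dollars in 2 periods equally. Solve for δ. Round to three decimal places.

Both payoffs in the second observation are in the future, so β drops out: δ^1·1116 = δ^2·1520 ⇒ δ = 1116/1520 = 0.73421.

δ ≈ 0.734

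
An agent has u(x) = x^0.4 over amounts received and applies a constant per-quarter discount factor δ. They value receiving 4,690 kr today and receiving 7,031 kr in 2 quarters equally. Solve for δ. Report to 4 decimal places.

Indifference means u(4690) = δ^2 · u(7031), so δ^2 = u(4690)/u(7031).
Since u(x) = x^0.4, δ^2 = (4690/7031)^0.4 = 0.66705^0.4 = 0.85048.
Hence δ = (0.85048)^(1/2) = 0.922213.

δ ≈ 0.9222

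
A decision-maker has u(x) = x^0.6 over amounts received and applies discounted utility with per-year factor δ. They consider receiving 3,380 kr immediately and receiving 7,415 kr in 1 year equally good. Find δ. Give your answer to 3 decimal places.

Indifference means u(3380) = δ · u(7415), so δ = u(3380)/u(7415).
With u(x) = x^0.6: δ = 3380^0.6/7415^0.6 = (3380/7415)^0.6 = 0.62414.

δ ≈ 0.624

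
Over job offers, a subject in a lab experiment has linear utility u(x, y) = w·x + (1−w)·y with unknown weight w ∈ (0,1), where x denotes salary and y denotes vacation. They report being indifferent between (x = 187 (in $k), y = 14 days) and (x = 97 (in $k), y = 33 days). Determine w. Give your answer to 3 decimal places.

Indifference: w·187 + (1−w)·14 = w·97 + (1−w)·33.
Collecting terms: w·90 = (1−w)·19.
Hence w = 19/(90+19) = 19/109 = 0.174.

w = 0.174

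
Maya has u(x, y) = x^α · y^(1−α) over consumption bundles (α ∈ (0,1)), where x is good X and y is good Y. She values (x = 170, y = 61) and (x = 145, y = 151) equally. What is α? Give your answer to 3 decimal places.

α ≈ 0.851

The Cobb–Douglas utilities coincide, so 170^α·61^(1−α) = 145^α·151^(1−α).
Taking logs: α·ln 170 + (1−α)·ln 61 = α·ln 145 + (1−α)·ln 151, i.e. α·0.159065 = (1−α)·0.906406.
Thus α·(1.065471) = 0.906406, so α = 0.906406/1.065471 ≈ 0.851.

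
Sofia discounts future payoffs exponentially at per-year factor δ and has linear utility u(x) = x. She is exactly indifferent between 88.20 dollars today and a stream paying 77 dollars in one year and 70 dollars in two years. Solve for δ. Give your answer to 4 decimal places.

The stream is worth 77δ + 70δ² today, so 77δ + 70δ² = 88.20.
Rearranged: 70δ² + 77δ − 88.20 = 0.
By the quadratic formula (taking the positive root), δ = (−77 + √30625.00) / 140 ≈ 0.7000.

δ ≈ 0.7000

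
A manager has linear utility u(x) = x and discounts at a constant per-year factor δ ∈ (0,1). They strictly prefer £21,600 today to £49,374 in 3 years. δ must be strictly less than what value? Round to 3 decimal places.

δ < 0.759

Comparing present values: 21600 > δ^3·49374.
Dividing by 49374: δ^3 < 0.43748. Both sides are positive, so the cube root keeps the direction.
δ < 0.43748^(1/3) = 0.759.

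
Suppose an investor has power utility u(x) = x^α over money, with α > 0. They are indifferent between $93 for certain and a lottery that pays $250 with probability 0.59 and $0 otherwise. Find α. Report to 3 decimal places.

The lottery's expected utility is 0.59·u(250) + 0.41·u(0) = 0.59·250^α (since u(0) = 0 for α > 0).
Equating: 93^α = 0.59·250^α, i.e. 0.3720^α = 0.59.
α = ln(0.59) / ln(93/250) = -0.527633/-0.988861 ≈ 0.534.

α ≈ 0.534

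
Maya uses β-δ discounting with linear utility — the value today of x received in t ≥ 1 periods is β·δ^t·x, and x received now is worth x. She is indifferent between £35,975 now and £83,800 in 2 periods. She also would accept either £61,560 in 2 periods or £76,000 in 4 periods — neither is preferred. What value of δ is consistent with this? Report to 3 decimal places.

Both payoffs in the second observation are in the future, so β drops out: δ^2·61560 = δ^4·76000 ⇒ δ^2 = 61560/76000 = 0.81000, so δ = 0.90000.

δ ≈ 0.900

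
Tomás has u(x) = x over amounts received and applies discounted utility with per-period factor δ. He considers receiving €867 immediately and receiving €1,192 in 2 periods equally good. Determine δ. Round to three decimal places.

δ ≈ 0.853

Equating discounted utilities: u(867) = δ^2·u(1192) ⇒ δ^2 = u(867)/u(1192).
With u(x) = x: δ^2 = 867/1192 = 0.72735.
Taking the square root: δ = 0.72735^(1/2) ≈ 0.853.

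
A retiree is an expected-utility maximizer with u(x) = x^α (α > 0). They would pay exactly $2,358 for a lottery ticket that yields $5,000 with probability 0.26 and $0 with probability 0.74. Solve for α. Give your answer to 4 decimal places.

EU(lottery) = 0.26·5000^α + 0.74·0 = 0.26·5000^α.
Indifference: 2358^α = 0.26·5000^α, so (2358/5000)^α = 0.26.
Take logs: α = ln 0.26 / ln(2358/5000) ≈ 1.792217.

α ≈ 1.7922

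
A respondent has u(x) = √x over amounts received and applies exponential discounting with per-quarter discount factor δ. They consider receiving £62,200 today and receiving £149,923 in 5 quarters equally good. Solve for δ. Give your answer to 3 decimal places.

δ ≈ 0.916

Equating discounted utilities: u(62200) = δ^5·u(149923) ⇒ δ^5 = u(62200)/u(149923).
Since u(x) = √x, δ^5 = √(62200/149923) = 0.64411.
Taking the 5th root: δ = 0.64411^(1/5) ≈ 0.916.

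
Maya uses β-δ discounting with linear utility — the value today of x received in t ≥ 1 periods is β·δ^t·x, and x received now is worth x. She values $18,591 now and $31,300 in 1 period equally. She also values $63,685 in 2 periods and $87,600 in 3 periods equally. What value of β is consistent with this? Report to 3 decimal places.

β ≈ 0.817

From the later pair, β·δ^2·63685 = β·δ^3·87600; dividing through, δ = 63685/87600 = 0.72700.
Substituting δ into 18591 = β·δ·31300: β = 18591/(22755.029) ≈ 0.817.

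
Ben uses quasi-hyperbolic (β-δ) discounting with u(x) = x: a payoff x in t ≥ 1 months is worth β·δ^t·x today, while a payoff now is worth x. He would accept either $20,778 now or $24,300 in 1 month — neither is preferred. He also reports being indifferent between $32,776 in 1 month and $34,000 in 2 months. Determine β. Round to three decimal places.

β ≈ 0.887

From the later pair, β·δ^1·32776 = β·δ^2·34000; dividing through, δ = 32776/34000 = 0.96400.
Substituting δ into 20778 = β·δ·24300: β = 20778/(23425.200) ≈ 0.887.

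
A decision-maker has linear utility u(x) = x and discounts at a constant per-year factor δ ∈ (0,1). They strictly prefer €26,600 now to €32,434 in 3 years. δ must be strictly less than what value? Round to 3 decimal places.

Under u(x) = x this choice says 26600 > δ^3·32434.
So δ^3 < 26600/32434 = 0.82013; taking the cube root of both positive sides preserves the inequality.
δ < (26600/32434)^(1/3) ≈ 0.936.

δ < 0.936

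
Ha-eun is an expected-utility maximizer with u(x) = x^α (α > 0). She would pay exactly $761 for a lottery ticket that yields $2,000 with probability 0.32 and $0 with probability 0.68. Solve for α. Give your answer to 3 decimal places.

α ≈ 1.179

The lottery's expected utility is 0.32·u(2000) + 0.68·u(0) = 0.32·2000^α (since u(0) = 0 for α > 0).
Setting u(761) equal to that: 761^α = 0.32·2000^α ⇒ (761/2000)^α = 0.32.
Take logs: α = ln 0.32 / ln(761/2000) ≈ 1.17921.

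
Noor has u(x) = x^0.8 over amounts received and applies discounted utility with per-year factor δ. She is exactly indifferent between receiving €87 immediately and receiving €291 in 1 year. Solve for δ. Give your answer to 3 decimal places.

δ ≈ 0.381

Equating discounted utilities: u(87) = δ·u(291) ⇒ δ = u(87)/u(291).
Since u(x) = x^0.8, δ = (87/291)^0.8 = 0.29897^0.8 = 0.38063.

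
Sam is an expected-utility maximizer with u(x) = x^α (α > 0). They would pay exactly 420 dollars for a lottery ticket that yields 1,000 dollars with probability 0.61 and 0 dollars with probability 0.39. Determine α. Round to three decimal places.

Since u(0) = 0, the lottery's EU is 0.61·1000^α.
Indifference: 420^α = 0.61·1000^α, so (420/1000)^α = 0.61.
Take logs: α = ln 0.61 / ln(420/1000) ≈ 0.56979.

α ≈ 0.570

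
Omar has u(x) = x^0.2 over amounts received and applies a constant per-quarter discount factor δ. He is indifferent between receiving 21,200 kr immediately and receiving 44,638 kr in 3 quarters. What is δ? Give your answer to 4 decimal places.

δ ≈ 0.9516

The payoff in 3 quarters is discounted by δ^3, so u(21200) = δ^3·u(44638) and δ^3 = u(21200)/u(44638).
With u(x) = x^0.2: δ^3 = 21200^0.2/44638^0.2 = (21200/44638)^0.2 = 0.86164.
So δ = 0.86164^(1/3) ≈ 0.9516.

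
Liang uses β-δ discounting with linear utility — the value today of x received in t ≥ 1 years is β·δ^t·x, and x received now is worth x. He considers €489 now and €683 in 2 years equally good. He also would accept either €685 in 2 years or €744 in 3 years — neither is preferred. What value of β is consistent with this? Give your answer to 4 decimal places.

Both payoffs in the second observation are in the future, so β drops out: δ^2·685 = δ^3·744 ⇒ δ = 685/744 = 0.92070.
Substituting δ into 489 = β·δ^2·683: β = 489/(578.970) ≈ 0.8446.

β ≈ 0.8446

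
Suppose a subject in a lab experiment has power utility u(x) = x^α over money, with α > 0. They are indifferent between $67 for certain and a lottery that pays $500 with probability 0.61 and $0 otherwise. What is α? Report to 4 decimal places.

EU(lottery) = 0.61·500^α + 0.39·0 = 0.61·500^α.
Setting u(67) equal to that: 67^α = 0.61·500^α ⇒ (67/500)^α = 0.61.
α = ln(0.61) / ln(67/500) = -0.4942963/-2.0099155 ≈ 0.2459.

α ≈ 0.2459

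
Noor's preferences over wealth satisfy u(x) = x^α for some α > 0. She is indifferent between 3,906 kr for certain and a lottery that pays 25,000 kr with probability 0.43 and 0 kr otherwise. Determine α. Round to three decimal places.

EU(lottery) = 0.43·25000^α + 0.57·0 = 0.43·25000^α.
Indifference: 3906^α = 0.43·25000^α, so (3906/25000)^α = 0.43.
Taking logs: α·ln(3906/25000) = ln(0.43), so α = -0.843970 / -1.856362 ≈ 0.455.

α ≈ 0.455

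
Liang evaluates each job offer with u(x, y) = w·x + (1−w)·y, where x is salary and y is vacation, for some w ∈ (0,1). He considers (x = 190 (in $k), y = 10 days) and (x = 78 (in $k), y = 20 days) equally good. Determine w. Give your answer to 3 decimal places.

w = 0.082

u(190,10) = u(78,20) means w·190 + (1−w)·10 = w·78 + (1−w)·20.
w·(190−78) = (1−w)·(20−10), i.e. w·112 = (1−w)·10.
The marginal rate of substitution is 10/112, so w = 10/(112+10) = 0.082.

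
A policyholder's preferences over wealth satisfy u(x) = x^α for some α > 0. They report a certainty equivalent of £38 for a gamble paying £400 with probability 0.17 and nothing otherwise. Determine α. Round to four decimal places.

Since u(0) = 0, the lottery's EU is 0.17·400^α.
Indifference: 38^α = 0.17·400^α, so (38/400)^α = 0.17.
Take logs: α = ln 0.17 / ln(38/400) ≈ 0.752782.

α ≈ 0.7528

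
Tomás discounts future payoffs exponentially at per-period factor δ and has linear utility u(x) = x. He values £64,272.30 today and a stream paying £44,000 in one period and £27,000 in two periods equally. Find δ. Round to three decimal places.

Present value of the stream is 44000·δ + 27000·δ². Indifference gives 44000δ + 27000δ² = 64272.30.
That is, 27000δ² + 44000δ − 64272.30 = 0, a quadratic in δ.
δ = (−44000 + √(44000² + 4·27000·64272.30)) / (2·27000) = (−44000 + √8877408400.00) / 54000 ≈ 0.930.

δ ≈ 0.930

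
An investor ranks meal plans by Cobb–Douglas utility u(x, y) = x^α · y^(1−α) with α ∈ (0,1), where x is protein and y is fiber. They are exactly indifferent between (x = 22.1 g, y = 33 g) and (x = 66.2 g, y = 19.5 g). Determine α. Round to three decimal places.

α ≈ 0.324

Set the two utilities equal: 22.1^α·33^(1−α) = 66.2^α·19.5^(1−α).
(22.1/66.2)^α = (19.5/33)^(1−α); take logs: α·ln(22.1/66.2) = (1−α)·ln(19.5/33), i.e. α·-1.097103 = (1−α)·-0.526093.
So α/(1−α) = (-0.526093)/(-1.097103) = 0.479529, and α = 0.479529/1.479529 ≈ 0.324.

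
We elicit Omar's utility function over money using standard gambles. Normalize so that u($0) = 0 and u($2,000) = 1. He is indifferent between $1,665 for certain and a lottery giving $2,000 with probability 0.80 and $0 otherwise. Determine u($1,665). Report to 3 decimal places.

0.800

u($1,665) equals the lottery's expected utility: 0.80·1 + 0.20·0 = 0.80.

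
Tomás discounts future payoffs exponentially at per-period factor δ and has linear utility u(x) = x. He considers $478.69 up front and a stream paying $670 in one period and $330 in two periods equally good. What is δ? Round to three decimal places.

δ ≈ 0.560

Present value of the stream is 670·δ + 330·δ². Indifference gives 670δ + 330δ² = 478.69.
So 330δ² + 670δ − 478.69 = 0.
δ = (−670 + √(670² + 4·330·478.69)) / (2·330) = (−670 + √1080770.80) / 660 ≈ 0.560.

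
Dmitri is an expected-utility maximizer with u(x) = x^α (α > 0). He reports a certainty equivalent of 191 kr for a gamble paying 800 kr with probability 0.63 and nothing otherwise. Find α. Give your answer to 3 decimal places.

EU(lottery) = 0.63·800^α + 0.37·0 = 0.63·800^α.
Equating: 191^α = 0.63·800^α, i.e. 0.2387^α = 0.63.
Take logs: α = ln 0.63 / ln(191/800) ≈ 0.32257.

α ≈ 0.323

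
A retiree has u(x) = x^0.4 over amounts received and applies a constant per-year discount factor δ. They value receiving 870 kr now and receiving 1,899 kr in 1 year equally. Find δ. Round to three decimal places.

Equating discounted utilities: u(870) = δ·u(1899) ⇒ δ = u(870)/u(1899).
Since u(x) = x^0.4, δ = (870/1899)^0.4 = 0.45814^0.4 = 0.73181.

δ ≈ 0.732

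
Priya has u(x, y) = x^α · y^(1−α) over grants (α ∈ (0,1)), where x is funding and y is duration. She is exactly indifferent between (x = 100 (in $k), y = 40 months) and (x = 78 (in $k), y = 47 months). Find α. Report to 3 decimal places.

α ≈ 0.394

The Cobb–Douglas utilities coincide, so 100^α·40^(1−α) = 78^α·47^(1−α).
Rearrange to (100/78)^α = (47/40)^(1−α) and take logs: α·0.248461 = (1−α)·0.161268.
So α/(1−α) = (0.161268)/(0.248461) = 0.649068, and α = 0.649068/1.649068 ≈ 0.394.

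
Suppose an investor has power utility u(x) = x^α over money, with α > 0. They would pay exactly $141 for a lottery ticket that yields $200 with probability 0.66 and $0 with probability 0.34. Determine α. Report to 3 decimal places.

α ≈ 1.189

EU(lottery) = 0.66·200^α + 0.34·0 = 0.66·200^α.
Equating: 141^α = 0.66·200^α, i.e. 0.7050^α = 0.66.
Take logs: α = ln 0.66 / ln(141/200) ≈ 1.18869.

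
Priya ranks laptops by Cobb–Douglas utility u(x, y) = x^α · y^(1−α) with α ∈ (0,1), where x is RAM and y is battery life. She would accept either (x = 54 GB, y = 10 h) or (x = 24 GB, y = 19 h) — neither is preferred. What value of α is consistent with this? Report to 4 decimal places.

α ≈ 0.4418

The Cobb–Douglas utilities coincide, so 54^α·10^(1−α) = 24^α·19^(1−α).
Rearrange to (54/24)^α = (19/10)^(1−α) and take logs: α·0.8109302 = (1−α)·0.6418539.
With A = 0.8109302 and B = 0.6418539: α·A = (1−α)·B, so α = B/(A+B) = 0.6418539/1.4527841 ≈ 0.4418.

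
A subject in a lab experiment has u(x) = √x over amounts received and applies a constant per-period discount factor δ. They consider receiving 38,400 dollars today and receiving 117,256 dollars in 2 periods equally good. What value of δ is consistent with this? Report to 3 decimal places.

δ ≈ 0.756

The payoff in 2 periods is discounted by δ^2, so u(38400) = δ^2·u(117256) and δ^2 = u(38400)/u(117256).
With u(x) = √x: δ^2 = √38400/√117256 = √(38400/117256) = 0.57227.
Taking the square root: δ = 0.57227^(1/2) ≈ 0.756.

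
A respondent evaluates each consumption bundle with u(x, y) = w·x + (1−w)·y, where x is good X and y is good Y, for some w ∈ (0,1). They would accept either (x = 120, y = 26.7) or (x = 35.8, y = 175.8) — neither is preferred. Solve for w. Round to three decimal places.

w = 0.639

Equating utilities: w·120 + (1−w)·26.7 = w·35.8 + (1−w)·175.8.
Collecting terms: w·84.2 = (1−w)·149.1.
Hence w = 149.1/(84.2+149.1) = 149.1/233.3 = 0.639.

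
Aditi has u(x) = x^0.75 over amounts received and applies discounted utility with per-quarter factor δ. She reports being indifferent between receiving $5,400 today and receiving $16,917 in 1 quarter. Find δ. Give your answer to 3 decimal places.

δ ≈ 0.425

Equating discounted utilities: u(5400) = δ·u(16917) ⇒ δ = u(5400)/u(16917).
Since u(x) = x^0.75, δ = (5400/16917)^0.75 = 0.31921^0.75 = 0.42467.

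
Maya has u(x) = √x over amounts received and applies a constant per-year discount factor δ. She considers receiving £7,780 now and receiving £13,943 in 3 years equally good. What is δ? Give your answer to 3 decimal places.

δ ≈ 0.907

Indifference means u(7780) = δ^3 · u(13943), so δ^3 = u(7780)/u(13943).
Since u(x) = √x, δ^3 = √(7780/13943) = 0.74698.
Hence δ = (0.74698)^(1/3) = 0.90734.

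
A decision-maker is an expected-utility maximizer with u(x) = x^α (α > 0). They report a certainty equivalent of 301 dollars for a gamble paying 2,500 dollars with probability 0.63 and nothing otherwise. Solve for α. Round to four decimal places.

α ≈ 0.2183

Since u(0) = 0, the lottery's EU is 0.63·2500^α.
Indifference: 301^α = 0.63·2500^α, so (301/2500)^α = 0.63.
α = ln(0.63) / ln(301/2500) = -0.4620355/-2.1169357 ≈ 0.2183.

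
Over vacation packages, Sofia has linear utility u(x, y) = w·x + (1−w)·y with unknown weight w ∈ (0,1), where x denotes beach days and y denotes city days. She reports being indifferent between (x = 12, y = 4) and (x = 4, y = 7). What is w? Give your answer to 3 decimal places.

Equating utilities: w·12 + (1−w)·4 = w·4 + (1−w)·7.
Rearranging, 8·w − 3·(1−w) = 0.
The marginal rate of substitution is 3/8, so w = 3/(8+3) = 0.273.

w = 0.273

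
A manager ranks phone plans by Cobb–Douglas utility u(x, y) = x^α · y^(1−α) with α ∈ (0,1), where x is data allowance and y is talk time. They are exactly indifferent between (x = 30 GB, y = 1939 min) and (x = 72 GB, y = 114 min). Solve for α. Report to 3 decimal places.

α ≈ 0.764

The Cobb–Douglas utilities coincide, so 30^α·1939^(1−α) = 72^α·114^(1−α).
Taking logs: α·ln 30 + (1−α)·ln 1939 = α·ln 72 + (1−α)·ln 114, i.e. α·-0.875469 = (1−α)·-2.833729.
With A = -0.875469 and B = -2.833729: α·A = (1−α)·B, so α = B/(A+B) = -2.833729/-3.709198 ≈ 0.764.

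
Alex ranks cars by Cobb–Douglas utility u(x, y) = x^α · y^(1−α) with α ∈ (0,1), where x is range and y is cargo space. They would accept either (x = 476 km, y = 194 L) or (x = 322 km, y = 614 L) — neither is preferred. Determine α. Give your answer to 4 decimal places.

α ≈ 0.7467

The Cobb–Douglas utilities coincide, so 476^α·194^(1−α) = 322^α·614^(1−α).
(476/322)^α = (614/194)^(1−α); take logs: α·ln(476/322) = (1−α)·ln(614/194), i.e. α·0.3908663 = (1−α)·1.1521368.
So α/(1−α) = (1.1521368)/(0.3908663) = 2.9476494, and α = 2.9476494/3.9476494 ≈ 0.7467.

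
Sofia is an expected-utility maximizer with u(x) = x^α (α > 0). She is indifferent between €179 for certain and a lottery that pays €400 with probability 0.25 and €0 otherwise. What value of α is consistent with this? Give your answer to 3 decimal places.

The lottery's expected utility is 0.25·u(400) + 0.75·u(0) = 0.25·400^α (since u(0) = 0 for α > 0).
Indifference: 179^α = 0.25·400^α, so (179/400)^α = 0.25.
Taking logs: α·ln(179/400) = ln(0.25), so α = -1.386294 / -0.804079 ≈ 1.724.

α ≈ 1.724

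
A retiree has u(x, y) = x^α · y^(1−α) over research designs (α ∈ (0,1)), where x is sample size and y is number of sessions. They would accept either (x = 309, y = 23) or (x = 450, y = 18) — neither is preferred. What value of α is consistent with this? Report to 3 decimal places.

α ≈ 0.395

Set the two utilities equal: 309^α·23^(1−α) = 450^α·18^(1−α).
(309/450)^α = (18/23)^(1−α); take logs: α·ln(309/450) = (1−α)·ln(18/23), i.e. α·-0.375906 = (1−α)·-0.245122.
With A = -0.375906 and B = -0.245122: α·A = (1−α)·B, so α = B/(A+B) = -0.245122/-0.621028 ≈ 0.395.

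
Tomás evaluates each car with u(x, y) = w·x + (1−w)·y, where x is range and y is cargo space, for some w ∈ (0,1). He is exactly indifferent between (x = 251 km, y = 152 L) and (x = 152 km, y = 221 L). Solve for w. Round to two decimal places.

w = 0.41

Equating utilities: w·251 + (1−w)·152 = w·152 + (1−w)·221.
Rearranging, 99·w − 69·(1−w) = 0.
Hence w = 69/(99+69) = 69/168 = 0.41.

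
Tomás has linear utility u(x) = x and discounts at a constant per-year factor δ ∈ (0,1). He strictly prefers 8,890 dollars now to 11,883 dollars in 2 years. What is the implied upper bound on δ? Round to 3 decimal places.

Comparing present values: 8890 > δ^2·11883.
So δ^2 < 8890/11883 = 0.74813; taking the square root of both positive sides preserves the inequality.
δ < 0.74813^(1/2) = 0.865.

δ < 0.865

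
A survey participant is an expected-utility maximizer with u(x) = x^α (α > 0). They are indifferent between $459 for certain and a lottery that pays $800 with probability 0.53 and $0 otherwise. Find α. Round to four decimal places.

The lottery's expected utility is 0.53·u(800) + 0.47·u(0) = 0.53·800^α (since u(0) = 0 for α > 0).
Setting u(459) equal to that: 459^α = 0.53·800^α ⇒ (459/800)^α = 0.53.
α = ln(0.53) / ln(459/800) = -0.6348783/-0.5555615 ≈ 1.1428.

α ≈ 1.1428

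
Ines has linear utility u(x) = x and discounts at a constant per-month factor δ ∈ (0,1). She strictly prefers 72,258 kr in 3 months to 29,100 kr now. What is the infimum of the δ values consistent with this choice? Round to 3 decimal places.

Comparing present values: 29100 < δ^3·72258.
So δ^3 > 29100/72258 = 0.40272; taking the cube root of both positive sides preserves the inequality.
δ > (29100/72258)^(1/3) ≈ 0.738.

δ > 0.738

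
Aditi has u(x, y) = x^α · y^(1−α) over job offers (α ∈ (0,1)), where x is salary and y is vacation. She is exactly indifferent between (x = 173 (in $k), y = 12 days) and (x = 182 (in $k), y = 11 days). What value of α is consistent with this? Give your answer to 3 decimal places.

α ≈ 0.632

The Cobb–Douglas utilities coincide, so 173^α·12^(1−α) = 182^α·11^(1−α).
Rearrange to (173/182)^α = (11/12)^(1−α) and take logs: α·-0.050715 = (1−α)·-0.087011.
So α/(1−α) = (-0.087011)/(-0.050715) = 1.715686, and α = 1.715686/2.715686 ≈ 0.632.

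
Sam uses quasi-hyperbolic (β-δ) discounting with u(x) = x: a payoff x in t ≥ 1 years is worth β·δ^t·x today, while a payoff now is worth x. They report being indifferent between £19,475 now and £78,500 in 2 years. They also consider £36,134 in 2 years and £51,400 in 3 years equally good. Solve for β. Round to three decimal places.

The second indifference involves only future payoffs, so β cancels: β·δ^2·36134 = β·δ^3·51400, giving δ = 36134/51400 = 0.70300.
Now use the now-vs-future pair: 19475 = β·δ^2·78500 gives β = 19475/(0.49420·78500) ≈ 0.502.

β ≈ 0.502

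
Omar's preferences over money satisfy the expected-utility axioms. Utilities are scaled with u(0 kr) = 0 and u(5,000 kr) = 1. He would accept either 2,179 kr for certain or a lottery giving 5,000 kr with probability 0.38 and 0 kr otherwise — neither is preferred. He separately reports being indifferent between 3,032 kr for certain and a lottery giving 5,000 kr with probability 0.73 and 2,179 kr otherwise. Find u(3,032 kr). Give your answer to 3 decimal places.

0.833

From the first indifference, u(2,179 kr) = 0.38·u(5,000 kr) + 0.62·u(0 kr) = 0.38·1 + 0.62·0 = 0.38.
The second indifference gives u(3,032 kr) = 0.73·u(5,000 kr) + 0.27·u(2,179 kr) = 0.73·1.00 + 0.27·0.38 = 0.8326.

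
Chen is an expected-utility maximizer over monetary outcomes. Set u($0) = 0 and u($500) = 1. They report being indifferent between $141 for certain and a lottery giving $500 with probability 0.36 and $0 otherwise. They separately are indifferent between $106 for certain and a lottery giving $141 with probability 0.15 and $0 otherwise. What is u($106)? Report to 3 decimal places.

0.054

From the first indifference, u($141) = 0.36·u($500) + 0.64·u($0) = 0.36·1 + 0.64·0 = 0.36.
Then u($106) = 0.15·u($141) + 0.85·u($0) = 0.15·0.36 + 0.85·0.00 = 0.0540.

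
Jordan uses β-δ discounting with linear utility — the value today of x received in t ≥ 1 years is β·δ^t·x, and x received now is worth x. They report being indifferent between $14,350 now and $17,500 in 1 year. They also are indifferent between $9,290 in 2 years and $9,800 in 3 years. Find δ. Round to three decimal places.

δ ≈ 0.948

Both payoffs in the second observation are in the future, so β drops out: δ^2·9290 = δ^3·9800 ⇒ δ = 9290/9800 = 0.94796.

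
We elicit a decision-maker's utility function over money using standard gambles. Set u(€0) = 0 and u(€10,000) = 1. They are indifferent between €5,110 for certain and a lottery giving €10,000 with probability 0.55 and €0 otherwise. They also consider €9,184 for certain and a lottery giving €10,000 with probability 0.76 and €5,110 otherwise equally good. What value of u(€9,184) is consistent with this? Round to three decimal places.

From the first indifference, u(€5,110) = 0.55·u(€10,000) + 0.45·u(€0) = 0.55·1 + 0.45·0 = 0.55.
Chaining: u(€9,184) = 0.76·1.00 + 0.24·0.55 = 0.8920.

0.892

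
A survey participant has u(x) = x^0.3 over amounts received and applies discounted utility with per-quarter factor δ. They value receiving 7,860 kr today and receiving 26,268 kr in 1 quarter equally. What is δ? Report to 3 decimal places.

The payoff in 1 quarter is discounted by δ, so u(7860) = δ·u(26268) and δ = u(7860)/u(26268).
Since u(x) = x^0.3, δ = (7860/26268)^0.3 = 0.29922^0.3 = 0.69630.

δ ≈ 0.696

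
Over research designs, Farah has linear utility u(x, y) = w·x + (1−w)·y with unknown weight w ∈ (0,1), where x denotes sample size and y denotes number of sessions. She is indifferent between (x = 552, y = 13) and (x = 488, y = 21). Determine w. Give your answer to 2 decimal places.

w = 0.11

u(552,13) = u(488,21) means w·552 + (1−w)·13 = w·488 + (1−w)·21.
Collecting terms: w·64 = (1−w)·8.
Hence w = 8/(64+8) = 8/72 = 0.11.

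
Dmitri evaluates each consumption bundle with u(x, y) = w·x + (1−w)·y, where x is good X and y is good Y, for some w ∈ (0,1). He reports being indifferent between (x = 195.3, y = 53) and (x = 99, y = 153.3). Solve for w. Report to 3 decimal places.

w = 0.510

u(195.3,53) = u(99,153.3) means w·195.3 + (1−w)·53 = w·99 + (1−w)·153.3.
w·(195.3−99) = (1−w)·(153.3−53), i.e. w·96.3 = (1−w)·100.3.
So w/(1−w) = 100.3/96.3 = 1.0415, giving w = 100.3/(96.3+100.3) = 0.510.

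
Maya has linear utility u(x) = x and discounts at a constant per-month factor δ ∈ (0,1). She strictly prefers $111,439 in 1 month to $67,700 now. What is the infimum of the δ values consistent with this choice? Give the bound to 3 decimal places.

δ > 0.608

Comparing present values: 67700 < δ·111439.
Dividing through by 111439 gives δ > 0.60751.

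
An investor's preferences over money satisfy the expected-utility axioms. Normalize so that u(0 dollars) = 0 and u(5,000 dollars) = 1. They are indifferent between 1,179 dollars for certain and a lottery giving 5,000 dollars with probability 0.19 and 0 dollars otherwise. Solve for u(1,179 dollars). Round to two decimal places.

0.19

u(1,179 dollars) equals the lottery's expected utility: 0.19·1 + 0.81·0 = 0.19.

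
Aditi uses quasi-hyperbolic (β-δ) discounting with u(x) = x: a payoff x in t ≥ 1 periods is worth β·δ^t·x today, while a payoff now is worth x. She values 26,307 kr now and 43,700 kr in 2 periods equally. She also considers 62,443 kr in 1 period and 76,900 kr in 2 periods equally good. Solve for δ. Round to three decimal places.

Both payoffs in the second observation are in the future, so β drops out: δ^1·62443 = δ^2·76900 ⇒ δ = 62443/76900 = 0.81200.

δ ≈ 0.812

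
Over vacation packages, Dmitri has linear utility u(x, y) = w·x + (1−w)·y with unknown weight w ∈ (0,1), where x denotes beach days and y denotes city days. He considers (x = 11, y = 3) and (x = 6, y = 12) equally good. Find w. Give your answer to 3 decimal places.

u(11,3) = u(6,12) means w·11 + (1−w)·3 = w·6 + (1−w)·12.
Collecting terms: w·5 = (1−w)·9.
So w/(1−w) = 9/5 = 1.8000, giving w = 9/(5+9) = 0.643.

w = 0.643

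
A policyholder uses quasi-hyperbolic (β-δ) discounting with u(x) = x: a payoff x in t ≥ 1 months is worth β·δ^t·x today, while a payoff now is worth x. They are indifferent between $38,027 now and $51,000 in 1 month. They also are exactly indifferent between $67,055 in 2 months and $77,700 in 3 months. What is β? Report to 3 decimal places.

β ≈ 0.864

From the later pair, β·δ^2·67055 = β·δ^3·77700; dividing through, δ = 67055/77700 = 0.86300.
The first indifference: 38027 = β·δ·51000, so β = 38027/(δ·51000) = 38027/(0.86300·51000) ≈ 0.864.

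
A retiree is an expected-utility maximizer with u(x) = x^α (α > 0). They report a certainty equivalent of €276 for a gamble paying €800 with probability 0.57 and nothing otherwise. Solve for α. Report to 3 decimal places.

The lottery's expected utility is 0.57·u(800) + 0.43·u(0) = 0.57·800^α (since u(0) = 0 for α > 0).
Equating: 276^α = 0.57·800^α, i.e. 0.3450^α = 0.57.
Take logs: α = ln 0.57 / ln(276/800) ≈ 0.52820.

α ≈ 0.528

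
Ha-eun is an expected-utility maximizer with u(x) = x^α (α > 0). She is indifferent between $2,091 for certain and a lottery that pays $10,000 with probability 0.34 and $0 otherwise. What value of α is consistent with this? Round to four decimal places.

α ≈ 0.6894

Since u(0) = 0, the lottery's EU is 0.34·10000^α.
Setting u(2091) equal to that: 2091^α = 0.34·10000^α ⇒ (2091/10000)^α = 0.34.
Take logs: α = ln 0.34 / ln(2091/10000) ≈ 0.689360.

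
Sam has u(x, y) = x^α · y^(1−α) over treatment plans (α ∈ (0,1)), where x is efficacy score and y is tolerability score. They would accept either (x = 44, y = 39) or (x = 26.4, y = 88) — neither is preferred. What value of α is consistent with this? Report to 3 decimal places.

α ≈ 0.614

Set the two utilities equal: 44^α·39^(1−α) = 26.4^α·88^(1−α).
Taking logs: α·ln 44 + (1−α)·ln 39 = α·ln 26.4 + (1−α)·ln 88, i.e. α·0.510826 = (1−α)·0.813775.
With A = 0.510826 and B = 0.813775: α·A = (1−α)·B, so α = B/(A+B) = 0.813775/1.324601 ≈ 0.614.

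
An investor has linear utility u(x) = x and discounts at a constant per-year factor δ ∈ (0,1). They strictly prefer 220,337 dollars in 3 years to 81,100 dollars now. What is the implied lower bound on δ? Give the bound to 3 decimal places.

δ > 0.717

Under u(x) = x this choice says 81100 < δ^3·220337.
Hence δ^3 > 81100/220337 = 0.36807, and x ↦ x^(1/3) is increasing on (0,∞).
δ > (81100/220337)^(1/3) ≈ 0.717.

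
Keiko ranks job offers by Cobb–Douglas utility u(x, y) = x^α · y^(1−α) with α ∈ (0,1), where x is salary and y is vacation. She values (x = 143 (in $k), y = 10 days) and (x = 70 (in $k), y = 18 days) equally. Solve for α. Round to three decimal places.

α ≈ 0.451

The Cobb–Douglas utilities coincide, so 143^α·10^(1−α) = 70^α·18^(1−α).
Rearrange to (143/70)^α = (18/10)^(1−α) and take logs: α·0.714349 = (1−α)·0.587787.
Thus α·(1.302136) = 0.587787, so α = 0.587787/1.302136 ≈ 0.451.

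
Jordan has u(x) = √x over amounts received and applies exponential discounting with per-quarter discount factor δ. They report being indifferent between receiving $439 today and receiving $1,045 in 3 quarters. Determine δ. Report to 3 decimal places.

δ ≈ 0.865

Equating discounted utilities: u(439) = δ^3·u(1045) ⇒ δ^3 = u(439)/u(1045).
Since u(x) = √x, δ^3 = √(439/1045) = 0.64815.
Taking the cube root: δ = 0.64815^(1/3) ≈ 0.865.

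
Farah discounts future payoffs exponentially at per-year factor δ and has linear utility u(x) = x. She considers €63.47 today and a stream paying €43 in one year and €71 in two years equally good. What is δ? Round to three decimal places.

Equating present values: 63.47 = 43δ + 71δ².
Rearranged: 71δ² + 43δ − 63.47 = 0.
By the quadratic formula (taking the positive root), δ = (−43 + √19874.48) / 142 ≈ 0.690.

δ ≈ 0.690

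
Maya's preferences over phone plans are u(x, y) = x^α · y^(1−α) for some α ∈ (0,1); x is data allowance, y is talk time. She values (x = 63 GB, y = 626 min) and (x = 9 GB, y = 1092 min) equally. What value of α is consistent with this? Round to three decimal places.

α ≈ 0.222

The Cobb–Douglas utilities coincide, so 63^α·626^(1−α) = 9^α·1092^(1−α).
(63/9)^α = (1092/626)^(1−α); take logs: α·ln(63/9) = (1−α)·ln(1092/626), i.e. α·1.945910 = (1−α)·0.556416.
So α/(1−α) = (0.556416)/(1.945910) = 0.285941, and α = 0.285941/1.285941 ≈ 0.222.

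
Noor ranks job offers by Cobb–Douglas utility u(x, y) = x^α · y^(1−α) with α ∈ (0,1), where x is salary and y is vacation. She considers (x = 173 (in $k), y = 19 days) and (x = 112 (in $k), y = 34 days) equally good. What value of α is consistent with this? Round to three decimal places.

The Cobb–Douglas utilities coincide, so 173^α·19^(1−α) = 112^α·34^(1−α).
Taking logs: α·ln 173 + (1−α)·ln 19 = α·ln 112 + (1−α)·ln 34, i.e. α·0.434793 = (1−α)·0.581922.
So α/(1−α) = (0.581922)/(0.434793) = 1.338389, and α = 1.338389/2.338389 ≈ 0.572.

α ≈ 0.572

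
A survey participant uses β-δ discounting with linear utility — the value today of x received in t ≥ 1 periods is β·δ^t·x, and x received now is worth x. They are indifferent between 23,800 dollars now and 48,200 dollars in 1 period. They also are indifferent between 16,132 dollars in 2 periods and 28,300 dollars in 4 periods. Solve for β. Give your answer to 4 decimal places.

The second indifference involves only future payoffs, so β cancels: β·δ^2·16132 = β·δ^4·28300, giving δ^2 = 16132/28300 = 0.57004, so δ = 0.75501.
The first indifference: 23800 = β·δ·48200, so β = 23800/(δ·48200) = 23800/(0.75501·48200) ≈ 0.6540.

β ≈ 0.6540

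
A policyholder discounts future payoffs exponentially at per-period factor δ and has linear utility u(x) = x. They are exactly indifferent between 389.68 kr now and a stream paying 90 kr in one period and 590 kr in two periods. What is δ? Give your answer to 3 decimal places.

δ ≈ 0.740

The stream is worth 90δ + 590δ² today, so 90δ + 590δ² = 389.68.
Rearranged: 590δ² + 90δ − 389.68 = 0.
The positive root is δ = [−90 + √(90² + 4·590·389.68)] / (2·590) = (−90 + 963.195)/1180 ≈ 0.740.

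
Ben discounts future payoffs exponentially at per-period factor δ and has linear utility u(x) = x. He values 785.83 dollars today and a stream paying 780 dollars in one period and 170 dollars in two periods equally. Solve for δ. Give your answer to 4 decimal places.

Present value of the stream is 780·δ + 170·δ². Indifference gives 780δ + 170δ² = 785.83.
So 170δ² + 780δ − 785.83 = 0.
By the quadratic formula (taking the positive root), δ = (−780 + √1142764.40) / 340 ≈ 0.8500.

δ ≈ 0.8500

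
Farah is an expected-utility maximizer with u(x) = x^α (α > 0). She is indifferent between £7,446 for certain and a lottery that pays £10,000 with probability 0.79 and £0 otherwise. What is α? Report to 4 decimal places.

α ≈ 0.7993

The lottery's expected utility is 0.79·u(10000) + 0.21·u(0) = 0.79·10000^α (since u(0) = 0 for α > 0).
Equating: 7446^α = 0.79·10000^α, i.e. 0.7446^α = 0.79.
Taking logs: α·ln(7446/10000) = ln(0.79), so α = -0.2357223 / -0.2949081 ≈ 0.7993.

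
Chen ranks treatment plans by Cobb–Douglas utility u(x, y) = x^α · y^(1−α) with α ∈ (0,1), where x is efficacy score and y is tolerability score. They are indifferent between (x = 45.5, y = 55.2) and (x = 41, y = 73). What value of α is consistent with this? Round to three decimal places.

α ≈ 0.729

The Cobb–Douglas utilities coincide, so 45.5^α·55.2^(1−α) = 41^α·73^(1−α).
Taking logs: α·ln 45.5 + (1−α)·ln 55.2 = α·ln 41 + (1−α)·ln 73, i.e. α·0.104140 = (1−α)·0.279496.
Thus α·(0.383636) = 0.279496, so α = 0.279496/0.383636 ≈ 0.729.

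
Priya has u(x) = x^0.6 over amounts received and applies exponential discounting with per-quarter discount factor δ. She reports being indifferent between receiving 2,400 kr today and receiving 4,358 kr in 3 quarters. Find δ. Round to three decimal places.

δ ≈ 0.888

The payoff in 3 quarters is discounted by δ^3, so u(2400) = δ^3·u(4358) and δ^3 = u(2400)/u(4358).
Since u(x) = x^0.6, δ^3 = (2400/4358)^0.6 = 0.55071^0.6 = 0.69912.
So δ = 0.69912^(1/3) ≈ 0.888.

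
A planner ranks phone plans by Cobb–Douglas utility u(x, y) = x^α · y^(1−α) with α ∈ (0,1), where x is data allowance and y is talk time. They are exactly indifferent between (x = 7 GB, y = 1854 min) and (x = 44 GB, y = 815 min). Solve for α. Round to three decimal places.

Indifference: 7^α · 1854^(1−α) = 44^α · 815^(1−α).
Taking logs: α·ln 7 + (1−α)·ln 1854 = α·ln 44 + (1−α)·ln 815, i.e. α·-1.838279 = (1−α)·-0.821913.
With A = -1.838279 and B = -0.821913: α·A = (1−α)·B, so α = B/(A+B) = -0.821913/-2.660192 ≈ 0.309.

α ≈ 0.309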